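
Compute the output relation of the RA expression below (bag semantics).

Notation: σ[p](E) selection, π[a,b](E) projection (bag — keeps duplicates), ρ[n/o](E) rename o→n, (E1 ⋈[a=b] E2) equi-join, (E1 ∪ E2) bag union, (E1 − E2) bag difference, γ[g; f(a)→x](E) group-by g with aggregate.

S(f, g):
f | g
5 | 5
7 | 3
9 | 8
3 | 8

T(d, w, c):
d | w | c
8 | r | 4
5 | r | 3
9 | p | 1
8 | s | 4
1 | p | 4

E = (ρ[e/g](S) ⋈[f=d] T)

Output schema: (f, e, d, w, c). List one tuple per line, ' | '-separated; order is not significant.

Per-node cardinality:
  S → 4
  ρ[e/g](S) → 4
  T → 5
  (ρ[e/g](S) ⋈[f=d] T) → 2

== RESULT ==
f | e | d | w | c
5 | 5 | 5 | r | 3
9 | 8 | 9 | p | 1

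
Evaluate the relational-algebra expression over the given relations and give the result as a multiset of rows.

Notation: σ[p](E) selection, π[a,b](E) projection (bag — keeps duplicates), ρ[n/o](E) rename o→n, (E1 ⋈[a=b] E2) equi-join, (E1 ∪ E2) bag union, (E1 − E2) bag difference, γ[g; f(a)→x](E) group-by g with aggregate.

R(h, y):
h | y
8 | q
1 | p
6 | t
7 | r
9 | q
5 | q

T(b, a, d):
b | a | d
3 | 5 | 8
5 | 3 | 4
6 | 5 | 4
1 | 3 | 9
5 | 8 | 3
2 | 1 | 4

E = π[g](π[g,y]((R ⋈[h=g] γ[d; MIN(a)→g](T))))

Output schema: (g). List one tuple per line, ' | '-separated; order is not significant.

Stepwise |·|:
  R → 6
  T → 6
  γ[d; MIN(a)→g](T) → 4
  (R ⋈[h=g] γ[d; MIN(a)→g](T)) → 3
  π[g,y]((R ⋈[h=g] γ[d; MIN(a)→g](T))) → 3
  π[g](π[g,y]((R ⋈[h=g] γ[d; MIN(a)→g](T)))) → 3

== RESULT ==
g
1
5
8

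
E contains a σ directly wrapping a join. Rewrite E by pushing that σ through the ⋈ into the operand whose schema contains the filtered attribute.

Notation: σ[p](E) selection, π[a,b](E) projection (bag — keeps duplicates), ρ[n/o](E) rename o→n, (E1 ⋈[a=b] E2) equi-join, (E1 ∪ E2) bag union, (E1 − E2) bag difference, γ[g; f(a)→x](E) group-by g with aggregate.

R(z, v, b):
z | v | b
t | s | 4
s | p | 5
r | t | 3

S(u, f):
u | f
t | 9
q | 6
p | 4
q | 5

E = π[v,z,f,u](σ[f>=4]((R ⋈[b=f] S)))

σ filters on f, owned by the right side.
E' = π[v,z,f,u]((R ⋈[b=f] σ[f>=4](S)))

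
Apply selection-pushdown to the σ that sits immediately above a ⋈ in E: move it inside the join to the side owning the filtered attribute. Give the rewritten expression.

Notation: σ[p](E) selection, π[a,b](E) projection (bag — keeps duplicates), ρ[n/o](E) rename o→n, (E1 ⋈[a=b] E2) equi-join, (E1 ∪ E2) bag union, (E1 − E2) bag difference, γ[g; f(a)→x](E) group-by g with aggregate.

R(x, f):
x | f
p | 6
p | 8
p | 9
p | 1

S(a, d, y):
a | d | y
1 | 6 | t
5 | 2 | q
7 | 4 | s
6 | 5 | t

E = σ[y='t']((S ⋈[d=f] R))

σ filters on y, owned by the left side.
E' = (σ[y='t'](S) ⋈[d=f] R)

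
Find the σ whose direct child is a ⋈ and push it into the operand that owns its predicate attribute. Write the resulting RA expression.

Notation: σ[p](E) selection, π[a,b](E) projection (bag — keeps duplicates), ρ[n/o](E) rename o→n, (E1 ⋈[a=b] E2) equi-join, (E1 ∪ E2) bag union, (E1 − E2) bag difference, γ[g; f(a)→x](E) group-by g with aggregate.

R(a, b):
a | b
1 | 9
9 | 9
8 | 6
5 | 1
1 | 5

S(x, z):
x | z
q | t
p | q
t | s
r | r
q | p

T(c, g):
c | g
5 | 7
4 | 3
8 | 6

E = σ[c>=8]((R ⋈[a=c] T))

σ filters on c, owned by the right side.
E' = (R ⋈[a=c] σ[c>=8](T))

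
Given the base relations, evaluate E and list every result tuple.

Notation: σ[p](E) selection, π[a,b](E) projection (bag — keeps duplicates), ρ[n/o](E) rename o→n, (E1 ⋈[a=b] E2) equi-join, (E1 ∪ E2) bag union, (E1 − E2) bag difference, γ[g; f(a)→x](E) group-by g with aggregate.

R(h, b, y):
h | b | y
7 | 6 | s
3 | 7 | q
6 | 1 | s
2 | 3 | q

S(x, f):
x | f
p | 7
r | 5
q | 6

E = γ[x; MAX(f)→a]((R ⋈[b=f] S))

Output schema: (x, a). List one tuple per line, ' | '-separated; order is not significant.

Per-node cardinality:
  R → 4
  S → 3
  (R ⋈[b=f] S) → 2
  γ[x; MAX(f)→a]((R ⋈[b=f] S)) → 2

== RESULT ==
x | a
p | 7
q | 6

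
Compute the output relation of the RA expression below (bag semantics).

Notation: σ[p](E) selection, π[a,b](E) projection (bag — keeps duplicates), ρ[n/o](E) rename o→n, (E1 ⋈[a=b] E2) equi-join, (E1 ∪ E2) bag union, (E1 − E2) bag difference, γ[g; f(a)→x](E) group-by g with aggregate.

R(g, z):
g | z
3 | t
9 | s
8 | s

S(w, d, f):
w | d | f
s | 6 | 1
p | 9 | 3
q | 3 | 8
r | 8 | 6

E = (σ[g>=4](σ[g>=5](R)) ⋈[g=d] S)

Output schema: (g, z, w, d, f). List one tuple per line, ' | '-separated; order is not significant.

Stepwise |·|:
  R → 3
  σ[g>=5](R) → 2
  σ[g>=4](σ[g>=5](R)) → 2
  S → 4
  (σ[g>=4](σ[g>=5](R)) ⋈[g=d] S) → 2

== RESULT ==
g | z | w | d | f
8 | s | r | 8 | 6
9 | s | p | 9 | 3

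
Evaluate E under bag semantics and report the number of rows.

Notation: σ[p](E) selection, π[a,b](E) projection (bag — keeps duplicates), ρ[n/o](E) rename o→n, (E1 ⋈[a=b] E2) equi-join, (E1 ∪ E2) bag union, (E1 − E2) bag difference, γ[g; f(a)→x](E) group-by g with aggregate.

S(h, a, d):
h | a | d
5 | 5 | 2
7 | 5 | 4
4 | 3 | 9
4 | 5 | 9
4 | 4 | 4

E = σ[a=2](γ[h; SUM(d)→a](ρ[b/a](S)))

Per-node cardinality:
  S → 5
  ρ[b/a](S) → 5
  γ[h; SUM(d)→a](ρ[b/a](S)) → 3
  σ[a=2](γ[h; SUM(d)→a](ρ[b/a](S))) → 1

|E| = 1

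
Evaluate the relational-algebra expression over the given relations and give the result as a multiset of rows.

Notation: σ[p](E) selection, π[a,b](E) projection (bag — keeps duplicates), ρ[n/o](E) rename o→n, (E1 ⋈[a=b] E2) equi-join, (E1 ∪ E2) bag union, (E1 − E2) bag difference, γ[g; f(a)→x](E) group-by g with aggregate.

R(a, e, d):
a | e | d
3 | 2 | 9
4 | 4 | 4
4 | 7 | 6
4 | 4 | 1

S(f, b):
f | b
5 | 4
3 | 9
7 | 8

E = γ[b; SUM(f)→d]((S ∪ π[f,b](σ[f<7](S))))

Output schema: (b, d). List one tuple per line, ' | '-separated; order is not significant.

Per-node cardinality:
  S → 3
  S → 3
  σ[f<7](S) → 2
  π[f,b](σ[f<7](S)) → 2
  (S ∪ π[f,b](σ[f<7](S))) → 5
  γ[b; SUM(f)→d]((S ∪ π[f,b](σ[f<7](S)))) → 3

== RESULT ==
b | d
4 | 10
8 | 7
9 | 6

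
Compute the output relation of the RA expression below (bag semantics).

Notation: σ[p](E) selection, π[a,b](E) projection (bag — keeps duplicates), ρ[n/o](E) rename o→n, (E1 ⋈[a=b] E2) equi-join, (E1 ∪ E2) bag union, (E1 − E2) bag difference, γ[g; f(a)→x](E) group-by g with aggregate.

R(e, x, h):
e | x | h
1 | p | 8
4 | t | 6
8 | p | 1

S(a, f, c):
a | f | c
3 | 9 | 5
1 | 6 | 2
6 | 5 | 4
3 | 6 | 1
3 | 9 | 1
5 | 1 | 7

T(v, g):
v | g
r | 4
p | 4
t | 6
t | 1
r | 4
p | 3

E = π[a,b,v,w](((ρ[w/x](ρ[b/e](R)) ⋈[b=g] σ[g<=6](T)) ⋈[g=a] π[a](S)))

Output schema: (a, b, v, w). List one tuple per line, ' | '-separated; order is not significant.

Per-node cardinality:
  R → 3
  ρ[b/e](R) → 3
  ρ[w/x](ρ[b/e](R)) → 3
  T → 6
  σ[g<=6](T) → 6
  (ρ[w/x](ρ[b/e](R)) ⋈[b=g] σ[g<=6](T)) → 4
  S → 6
  π[a](S) → 6
  ((ρ[w/x](ρ[b/e](R)) ⋈[b=g] σ[g<=6](T)) ⋈[g=a] π[a](S)) → 1
  π[a,b,v,w](((ρ[w/x](ρ[b/e](R)) ⋈[b=g] σ[g<=6](T)) ⋈[g=a] π[a](S))) → 1

== RESULT ==
a | b | v | w
1 | 1 | t | p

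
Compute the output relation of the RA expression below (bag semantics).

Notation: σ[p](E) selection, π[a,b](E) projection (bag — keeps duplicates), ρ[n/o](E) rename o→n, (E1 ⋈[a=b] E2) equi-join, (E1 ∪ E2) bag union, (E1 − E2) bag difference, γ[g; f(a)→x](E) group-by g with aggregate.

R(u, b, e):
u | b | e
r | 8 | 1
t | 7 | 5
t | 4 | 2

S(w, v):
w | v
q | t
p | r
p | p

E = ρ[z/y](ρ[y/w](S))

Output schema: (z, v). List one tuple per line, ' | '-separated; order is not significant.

Per-node cardinality:
  S → 3
  ρ[y/w](S) → 3
  ρ[z/y](ρ[y/w](S)) → 3

== RESULT ==
z | v
p | p
p | r
q | t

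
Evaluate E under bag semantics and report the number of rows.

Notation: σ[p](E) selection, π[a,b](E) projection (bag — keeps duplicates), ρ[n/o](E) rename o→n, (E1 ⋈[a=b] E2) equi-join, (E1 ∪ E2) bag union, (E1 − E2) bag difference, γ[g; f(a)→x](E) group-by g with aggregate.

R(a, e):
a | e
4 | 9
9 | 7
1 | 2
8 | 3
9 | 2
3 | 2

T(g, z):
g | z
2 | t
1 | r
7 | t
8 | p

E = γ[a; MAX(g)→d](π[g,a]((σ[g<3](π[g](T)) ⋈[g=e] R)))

Row counts bottom-up:
  T → 4
  π[g](T) → 4
  σ[g<3](π[g](T)) → 2
  R → 6
  (σ[g<3](π[g](T)) ⋈[g=e] R) → 3
  π[g,a]((σ[g<3](π[g](T)) ⋈[g=e] R)) → 3
  γ[a; MAX(g)→d](π[g,a]((σ[g<3](π[g](T)) ⋈[g=e] R))) → 3

|E| = 3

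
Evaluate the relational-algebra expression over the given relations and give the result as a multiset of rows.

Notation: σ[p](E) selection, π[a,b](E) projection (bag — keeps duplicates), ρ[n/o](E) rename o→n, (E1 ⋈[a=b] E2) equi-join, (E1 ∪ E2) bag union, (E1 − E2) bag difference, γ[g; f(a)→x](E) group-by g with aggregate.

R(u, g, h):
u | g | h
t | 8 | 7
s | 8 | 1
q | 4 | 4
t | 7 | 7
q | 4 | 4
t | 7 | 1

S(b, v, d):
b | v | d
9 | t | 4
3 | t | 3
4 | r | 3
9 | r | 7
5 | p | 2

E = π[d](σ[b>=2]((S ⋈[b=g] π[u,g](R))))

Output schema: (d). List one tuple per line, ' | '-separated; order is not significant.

Subexpression sizes:
  S → 5
  R → 6
  π[u,g](R) → 6
  (S ⋈[b=g] π[u,g](R)) → 2
  σ[b>=2]((S ⋈[b=g] π[u,g](R))) → 2
  π[d](σ[b>=2]((S ⋈[b=g] π[u,g](R)))) → 2

== RESULT ==
d
3
3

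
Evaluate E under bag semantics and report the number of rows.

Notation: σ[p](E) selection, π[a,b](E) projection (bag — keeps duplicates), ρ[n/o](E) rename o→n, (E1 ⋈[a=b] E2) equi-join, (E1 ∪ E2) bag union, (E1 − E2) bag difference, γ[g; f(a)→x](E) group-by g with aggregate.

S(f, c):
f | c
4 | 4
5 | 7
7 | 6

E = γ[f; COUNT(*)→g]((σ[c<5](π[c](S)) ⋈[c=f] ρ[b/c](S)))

Per-node cardinality:
  S → 3
  π[c](S) → 3
  σ[c<5](π[c](S)) → 1
  S → 3
  ρ[b/c](S) → 3
  (σ[c<5](π[c](S)) ⋈[c=f] ρ[b/c](S)) → 1
  γ[f; COUNT(*)→g]((σ[c<5](π[c](S)) ⋈[c=f] ρ[b/c](S))) → 1

|E| = 1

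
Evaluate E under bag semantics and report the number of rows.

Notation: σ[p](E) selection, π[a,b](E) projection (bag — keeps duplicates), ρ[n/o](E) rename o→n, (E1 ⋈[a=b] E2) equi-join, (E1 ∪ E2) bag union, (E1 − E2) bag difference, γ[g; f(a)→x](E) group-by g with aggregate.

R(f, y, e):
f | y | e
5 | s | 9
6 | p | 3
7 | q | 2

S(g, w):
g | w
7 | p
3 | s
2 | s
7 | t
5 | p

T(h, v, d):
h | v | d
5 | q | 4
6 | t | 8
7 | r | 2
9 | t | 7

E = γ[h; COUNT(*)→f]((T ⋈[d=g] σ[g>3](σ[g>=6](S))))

Stepwise |·|:
  T → 4
  S → 5
  σ[g>=6](S) → 2
  σ[g>3](σ[g>=6](S)) → 2
  (T ⋈[d=g] σ[g>3](σ[g>=6](S))) → 2
  γ[h; COUNT(*)→f]((T ⋈[d=g] σ[g>3](σ[g>=6](S)))) → 1

|E| = 1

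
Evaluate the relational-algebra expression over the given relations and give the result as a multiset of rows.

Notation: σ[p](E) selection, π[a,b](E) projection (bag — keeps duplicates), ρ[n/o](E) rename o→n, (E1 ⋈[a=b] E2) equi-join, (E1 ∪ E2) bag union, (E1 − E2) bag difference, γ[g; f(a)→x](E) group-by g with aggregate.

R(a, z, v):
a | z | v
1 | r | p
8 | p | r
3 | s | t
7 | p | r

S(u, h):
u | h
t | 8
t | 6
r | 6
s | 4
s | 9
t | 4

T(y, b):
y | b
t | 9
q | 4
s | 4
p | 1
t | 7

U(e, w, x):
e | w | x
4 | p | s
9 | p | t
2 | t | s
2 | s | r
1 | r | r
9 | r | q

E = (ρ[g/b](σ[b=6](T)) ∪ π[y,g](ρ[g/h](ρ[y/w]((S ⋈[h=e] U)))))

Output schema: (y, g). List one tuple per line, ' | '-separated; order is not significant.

Subexpression sizes:
  T → 5
  σ[b=6](T) → 0
  ρ[g/b](σ[b=6](T)) → 0
  S → 6
  U → 6
  (S ⋈[h=e] U) → 4
  ρ[y/w]((S ⋈[h=e] U)) → 4
  ρ[g/h](ρ[y/w]((S ⋈[h=e] U))) → 4
  π[y,g](ρ[g/h](ρ[y/w]((S ⋈[h=e] U)))) → 4
  (ρ[g/b](σ[b=6](T)) ∪ π[y,g](ρ[g/h](ρ[y/w]((S ⋈[h=e] U))))) → 4

== RESULT ==
y | g
p | 4
p | 4
p | 9
r | 9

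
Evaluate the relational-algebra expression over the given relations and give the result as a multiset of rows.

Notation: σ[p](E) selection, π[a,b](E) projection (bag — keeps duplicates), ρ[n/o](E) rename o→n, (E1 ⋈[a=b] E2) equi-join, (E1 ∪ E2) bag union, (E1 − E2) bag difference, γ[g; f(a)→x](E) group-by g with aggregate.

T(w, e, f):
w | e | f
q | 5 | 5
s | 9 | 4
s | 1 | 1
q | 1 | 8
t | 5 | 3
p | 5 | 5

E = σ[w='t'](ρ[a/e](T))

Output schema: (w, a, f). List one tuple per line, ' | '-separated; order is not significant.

Per-node cardinality:
  T → 6
  ρ[a/e](T) → 6
  σ[w='t'](ρ[a/e](T)) → 1

== RESULT ==
w | a | f
t | 5 | 3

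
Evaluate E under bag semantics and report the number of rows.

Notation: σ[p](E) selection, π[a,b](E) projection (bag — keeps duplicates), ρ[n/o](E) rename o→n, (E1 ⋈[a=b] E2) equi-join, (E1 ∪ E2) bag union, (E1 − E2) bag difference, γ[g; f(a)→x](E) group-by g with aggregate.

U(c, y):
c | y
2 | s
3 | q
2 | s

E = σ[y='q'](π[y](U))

Stepwise |·|:
  U → 3
  π[y](U) → 3
  σ[y='q'](π[y](U)) → 1

|E| = 1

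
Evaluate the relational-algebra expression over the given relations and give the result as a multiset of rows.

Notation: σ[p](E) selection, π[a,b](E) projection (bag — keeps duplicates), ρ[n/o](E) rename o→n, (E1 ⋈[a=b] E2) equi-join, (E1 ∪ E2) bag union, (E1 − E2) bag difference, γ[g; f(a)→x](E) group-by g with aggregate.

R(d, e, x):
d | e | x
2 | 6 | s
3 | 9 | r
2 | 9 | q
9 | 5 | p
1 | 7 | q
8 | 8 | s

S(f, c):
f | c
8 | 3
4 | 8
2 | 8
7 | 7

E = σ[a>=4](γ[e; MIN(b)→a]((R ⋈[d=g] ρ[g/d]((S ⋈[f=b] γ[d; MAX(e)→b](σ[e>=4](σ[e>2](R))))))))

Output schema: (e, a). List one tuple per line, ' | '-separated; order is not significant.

Stepwise |·|:
  R → 6
  S → 4
  R → 6
  σ[e>2](R) → 6
  σ[e>=4](σ[e>2](R)) → 6
  γ[d; MAX(e)→b](σ[e>=4](σ[e>2](R))) → 5
  (S ⋈[f=b] γ[d; MAX(e)→b](σ[e>=4](σ[e>2](R)))) → 2
  ρ[g/d]((S ⋈[f=b] γ[d; MAX(e)→b](σ[e>=4](σ[e>2](R))))) → 2
  (R ⋈[d=g] ρ[g/d]((S ⋈[f=b] γ[d; MAX(e)→b](σ[e>=4](σ[e>2](R)))))) → 2
  γ[e; MIN(b)→a]((R ⋈[d=g] ρ[g/d]((S ⋈[f=b] γ[d; MAX(e)→b](σ[e>=4](σ[e>2](R))))))) → 2
  σ[a>=4](γ[e; MIN(b)→a]((R ⋈[d=g] ρ[g/d]((S ⋈[f=b] γ[d; MAX(e)→b](σ[e>=4](σ[e>2](R)))))))) → 2

== RESULT ==
e | a
7 | 7
8 | 8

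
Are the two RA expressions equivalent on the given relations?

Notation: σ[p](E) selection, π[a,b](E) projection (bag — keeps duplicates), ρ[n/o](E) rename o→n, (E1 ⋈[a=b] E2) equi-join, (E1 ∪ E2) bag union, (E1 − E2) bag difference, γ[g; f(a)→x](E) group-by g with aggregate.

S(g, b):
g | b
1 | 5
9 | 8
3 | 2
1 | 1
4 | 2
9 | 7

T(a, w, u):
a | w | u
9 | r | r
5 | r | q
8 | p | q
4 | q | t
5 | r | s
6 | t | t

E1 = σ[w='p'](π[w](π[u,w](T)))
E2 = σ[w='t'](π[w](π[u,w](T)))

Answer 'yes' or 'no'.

E1 stepwise |·|:
  T → 6
  π[u,w](T) → 6
  π[w](π[u,w](T)) → 6
  σ[w='p'](π[w](π[u,w](T))) → 1
E2 stepwise |·|:
  T → 6
  π[u,w](T) → 6
  π[w](π[u,w](T)) → 6
  σ[w='t'](π[w](π[u,w](T))) → 1

E1 result:
w
p
E2 result:
w
t
Witness: ('p',) appears 1× in E1 but 0× in E2.

no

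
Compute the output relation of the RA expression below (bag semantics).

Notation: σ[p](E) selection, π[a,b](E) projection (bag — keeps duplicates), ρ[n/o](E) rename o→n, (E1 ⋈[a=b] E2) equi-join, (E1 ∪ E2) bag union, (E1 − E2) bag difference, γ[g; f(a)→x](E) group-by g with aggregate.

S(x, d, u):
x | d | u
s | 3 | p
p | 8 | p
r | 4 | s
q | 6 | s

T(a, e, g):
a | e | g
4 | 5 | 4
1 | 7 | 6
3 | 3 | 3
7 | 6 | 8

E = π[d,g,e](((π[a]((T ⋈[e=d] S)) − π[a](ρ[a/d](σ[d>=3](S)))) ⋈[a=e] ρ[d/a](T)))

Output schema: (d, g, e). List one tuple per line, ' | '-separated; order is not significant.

Row counts bottom-up:
  T → 4
  S → 4
  (T ⋈[e=d] S) → 2
  π[a]((T ⋈[e=d] S)) → 2
  S → 4
  σ[d>=3](S) → 4
  ρ[a/d](σ[d>=3](S)) → 4
  π[a](ρ[a/d](σ[d>=3](S))) → 4
  (π[a]((T ⋈[e=d] S)) − π[a](ρ[a/d](σ[d>=3](S)))) → 1
  T → 4
  ρ[d/a](T) → 4
  ((π[a]((T ⋈[e=d] S)) − π[a](ρ[a/d](σ[d>=3](S)))) ⋈[a=e] ρ[d/a](T)) → 1
  π[d,g,e](((π[a]((T ⋈[e=d] S)) − π[a](ρ[a/d](σ[d>=3](S)))) ⋈[a=e] ρ[d/a](T))) → 1

== RESULT ==
d | g | e
1 | 6 | 7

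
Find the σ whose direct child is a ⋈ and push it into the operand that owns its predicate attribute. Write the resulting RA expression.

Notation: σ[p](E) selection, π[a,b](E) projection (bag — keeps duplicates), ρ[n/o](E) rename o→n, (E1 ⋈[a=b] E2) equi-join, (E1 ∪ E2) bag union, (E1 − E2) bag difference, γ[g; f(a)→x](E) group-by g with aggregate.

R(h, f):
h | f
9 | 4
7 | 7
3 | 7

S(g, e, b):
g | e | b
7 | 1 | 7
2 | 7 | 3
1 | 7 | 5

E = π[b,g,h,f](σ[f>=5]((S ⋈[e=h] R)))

σ filters on f, owned by the right side.
E' = π[b,g,h,f]((S ⋈[e=h] σ[f>=5](R)))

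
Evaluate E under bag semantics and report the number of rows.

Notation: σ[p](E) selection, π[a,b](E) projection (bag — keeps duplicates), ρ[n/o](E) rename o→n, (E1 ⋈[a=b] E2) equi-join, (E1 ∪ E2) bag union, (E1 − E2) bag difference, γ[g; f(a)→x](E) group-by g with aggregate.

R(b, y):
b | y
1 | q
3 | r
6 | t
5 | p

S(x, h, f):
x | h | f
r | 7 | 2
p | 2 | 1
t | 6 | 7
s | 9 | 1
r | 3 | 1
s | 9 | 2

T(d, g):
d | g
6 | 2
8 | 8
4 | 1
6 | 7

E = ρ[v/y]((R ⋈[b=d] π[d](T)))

Row counts bottom-up:
  R → 4
  T → 4
  π[d](T) → 4
  (R ⋈[b=d] π[d](T)) → 2
  ρ[v/y]((R ⋈[b=d] π[d](T))) → 2

|E| = 2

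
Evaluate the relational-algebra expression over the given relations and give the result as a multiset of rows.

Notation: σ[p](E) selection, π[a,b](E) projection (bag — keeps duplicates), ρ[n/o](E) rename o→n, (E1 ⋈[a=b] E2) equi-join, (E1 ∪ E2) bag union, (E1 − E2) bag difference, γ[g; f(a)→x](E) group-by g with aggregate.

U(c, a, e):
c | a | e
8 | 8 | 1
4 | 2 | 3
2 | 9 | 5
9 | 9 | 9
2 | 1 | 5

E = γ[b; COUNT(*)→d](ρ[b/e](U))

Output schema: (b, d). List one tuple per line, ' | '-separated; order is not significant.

Subexpression sizes:
  U → 5
  ρ[b/e](U) → 5
  γ[b; COUNT(*)→d](ρ[b/e](U)) → 4

== RESULT ==
b | d
1 | 1
3 | 1
5 | 2
9 | 1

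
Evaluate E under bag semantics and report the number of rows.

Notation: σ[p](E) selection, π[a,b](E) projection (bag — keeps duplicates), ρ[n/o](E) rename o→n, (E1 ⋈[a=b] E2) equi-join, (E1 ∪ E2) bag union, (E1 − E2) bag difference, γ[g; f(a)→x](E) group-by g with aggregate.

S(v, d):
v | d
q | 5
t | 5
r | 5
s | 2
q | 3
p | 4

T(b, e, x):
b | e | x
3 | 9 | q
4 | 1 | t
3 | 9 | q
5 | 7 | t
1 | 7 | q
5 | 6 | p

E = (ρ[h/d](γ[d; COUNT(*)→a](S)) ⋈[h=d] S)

Stepwise |·|:
  S → 6
  γ[d; COUNT(*)→a](S) → 4
  ρ[h/d](γ[d; COUNT(*)→a](S)) → 4
  S → 6
  (ρ[h/d](γ[d; COUNT(*)→a](S)) ⋈[h=d] S) → 6

|E| = 6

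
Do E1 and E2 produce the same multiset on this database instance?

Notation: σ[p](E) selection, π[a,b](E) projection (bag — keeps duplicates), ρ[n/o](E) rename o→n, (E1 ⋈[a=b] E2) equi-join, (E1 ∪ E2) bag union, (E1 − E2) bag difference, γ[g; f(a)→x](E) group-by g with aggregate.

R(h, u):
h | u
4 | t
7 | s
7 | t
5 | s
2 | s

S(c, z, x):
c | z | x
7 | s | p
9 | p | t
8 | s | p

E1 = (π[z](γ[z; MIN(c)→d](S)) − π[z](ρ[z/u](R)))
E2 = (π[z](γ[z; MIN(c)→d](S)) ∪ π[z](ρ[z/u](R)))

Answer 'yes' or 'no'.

E1 row counts bottom-up:
  S → 3
  γ[z; MIN(c)→d](S) → 2
  π[z](γ[z; MIN(c)→d](S)) → 2
  R → 5
  ρ[z/u](R) → 5
  π[z](ρ[z/u](R)) → 5
  (π[z](γ[z; MIN(c)→d](S)) − π[z](ρ[z/u](R))) → 1
E2 row counts bottom-up:
  S → 3
  γ[z; MIN(c)→d](S) → 2
  π[z](γ[z; MIN(c)→d](S)) → 2
  R → 5
  ρ[z/u](R) → 5
  π[z](ρ[z/u](R)) → 5
  (π[z](γ[z; MIN(c)→d](S)) ∪ π[z](ρ[z/u](R))) → 7

E1 result:
z
p
E2 result:
z
p
s
s
s
s
t
t
Witness: ('t',) appears 0× in E1 but 2× in E2.

no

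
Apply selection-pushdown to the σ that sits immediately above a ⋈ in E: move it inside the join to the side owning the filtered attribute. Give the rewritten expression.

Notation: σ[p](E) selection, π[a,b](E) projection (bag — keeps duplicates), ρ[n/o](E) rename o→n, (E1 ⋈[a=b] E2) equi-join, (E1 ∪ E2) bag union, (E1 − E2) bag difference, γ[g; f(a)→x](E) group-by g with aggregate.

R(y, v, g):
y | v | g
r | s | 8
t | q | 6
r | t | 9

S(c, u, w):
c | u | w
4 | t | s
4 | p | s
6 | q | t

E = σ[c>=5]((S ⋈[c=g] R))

σ filters on c, owned by the left side.
E' = (σ[c>=5](S) ⋈[c=g] R)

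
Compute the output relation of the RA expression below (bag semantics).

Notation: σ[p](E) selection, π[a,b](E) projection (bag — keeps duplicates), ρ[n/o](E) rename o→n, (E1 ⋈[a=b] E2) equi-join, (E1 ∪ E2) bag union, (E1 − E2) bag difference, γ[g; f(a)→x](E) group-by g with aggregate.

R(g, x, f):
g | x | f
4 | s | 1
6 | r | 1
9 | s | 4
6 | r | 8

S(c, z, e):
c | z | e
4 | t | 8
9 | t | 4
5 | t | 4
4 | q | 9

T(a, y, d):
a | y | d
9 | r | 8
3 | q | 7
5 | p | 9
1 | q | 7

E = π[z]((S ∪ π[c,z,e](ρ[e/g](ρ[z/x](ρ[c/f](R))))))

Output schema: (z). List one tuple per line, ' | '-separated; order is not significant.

Stepwise |·|:
  S → 4
  R → 4
  ρ[c/f](R) → 4
  ρ[z/x](ρ[c/f](R)) → 4
  ρ[e/g](ρ[z/x](ρ[c/f](R))) → 4
  π[c,z,e](ρ[e/g](ρ[z/x](ρ[c/f](R)))) → 4
  (S ∪ π[c,z,e](ρ[e/g](ρ[z/x](ρ[c/f](R))))) → 8
  π[z]((S ∪ π[c,z,e](ρ[e/g](ρ[z/x](ρ[c/f](R)))))) → 8

== RESULT ==
z
q
r
r
s
s
t
t
t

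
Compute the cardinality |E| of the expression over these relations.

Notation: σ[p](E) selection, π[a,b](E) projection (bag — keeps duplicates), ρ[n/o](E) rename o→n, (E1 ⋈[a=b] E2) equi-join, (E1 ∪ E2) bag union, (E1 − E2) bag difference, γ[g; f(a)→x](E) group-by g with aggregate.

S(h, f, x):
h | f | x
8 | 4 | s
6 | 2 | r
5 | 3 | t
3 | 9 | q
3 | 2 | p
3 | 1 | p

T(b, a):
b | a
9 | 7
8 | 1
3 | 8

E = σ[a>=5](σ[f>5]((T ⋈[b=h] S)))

Subexpression sizes:
  T → 3
  S → 6
  (T ⋈[b=h] S) → 4
  σ[f>5]((T ⋈[b=h] S)) → 1
  σ[a>=5](σ[f>5]((T ⋈[b=h] S))) → 1

|E| = 1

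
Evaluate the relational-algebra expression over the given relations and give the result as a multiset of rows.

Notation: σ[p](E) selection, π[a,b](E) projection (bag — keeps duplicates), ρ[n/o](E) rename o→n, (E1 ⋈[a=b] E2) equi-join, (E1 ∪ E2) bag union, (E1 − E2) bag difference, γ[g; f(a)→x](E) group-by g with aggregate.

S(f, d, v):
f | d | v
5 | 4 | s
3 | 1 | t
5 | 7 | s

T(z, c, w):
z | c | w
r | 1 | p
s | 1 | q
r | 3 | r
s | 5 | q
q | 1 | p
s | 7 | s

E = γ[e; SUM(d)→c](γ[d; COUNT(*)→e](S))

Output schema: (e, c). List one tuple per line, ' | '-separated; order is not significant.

Subexpression sizes:
  S → 3
  γ[d; COUNT(*)→e](S) → 3
  γ[e; SUM(d)→c](γ[d; COUNT(*)→e](S)) → 1

== RESULT ==
e | c
1 | 12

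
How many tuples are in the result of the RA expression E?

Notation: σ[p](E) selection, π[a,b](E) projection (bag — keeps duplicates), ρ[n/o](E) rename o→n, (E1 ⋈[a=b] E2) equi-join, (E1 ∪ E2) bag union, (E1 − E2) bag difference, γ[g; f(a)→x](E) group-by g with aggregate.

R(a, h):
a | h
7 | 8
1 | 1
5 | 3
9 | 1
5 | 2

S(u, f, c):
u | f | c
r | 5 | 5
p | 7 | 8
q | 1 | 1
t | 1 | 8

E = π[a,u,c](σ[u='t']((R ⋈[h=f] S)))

Stepwise |·|:
  R → 5
  S → 4
  (R ⋈[h=f] S) → 4
  σ[u='t']((R ⋈[h=f] S)) → 2
  π[a,u,c](σ[u='t']((R ⋈[h=f] S))) → 2

|E| = 2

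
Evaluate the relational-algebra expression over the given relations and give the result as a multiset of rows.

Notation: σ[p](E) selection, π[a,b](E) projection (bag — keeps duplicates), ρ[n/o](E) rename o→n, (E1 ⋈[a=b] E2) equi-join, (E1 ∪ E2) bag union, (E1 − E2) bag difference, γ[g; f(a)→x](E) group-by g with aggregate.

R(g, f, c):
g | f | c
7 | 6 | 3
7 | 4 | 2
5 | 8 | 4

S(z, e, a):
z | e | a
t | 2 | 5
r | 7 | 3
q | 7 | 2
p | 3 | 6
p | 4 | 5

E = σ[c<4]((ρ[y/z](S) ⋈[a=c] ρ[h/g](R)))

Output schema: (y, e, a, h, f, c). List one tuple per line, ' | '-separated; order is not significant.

Per-node cardinality:
  S → 5
  ρ[y/z](S) → 5
  R → 3
  ρ[h/g](R) → 3
  (ρ[y/z](S) ⋈[a=c] ρ[h/g](R)) → 2
  σ[c<4]((ρ[y/z](S) ⋈[a=c] ρ[h/g](R))) → 2

== RESULT ==
y | e | a | h | f | c
q | 7 | 2 | 7 | 4 | 2
r | 7 | 3 | 7 | 6 | 3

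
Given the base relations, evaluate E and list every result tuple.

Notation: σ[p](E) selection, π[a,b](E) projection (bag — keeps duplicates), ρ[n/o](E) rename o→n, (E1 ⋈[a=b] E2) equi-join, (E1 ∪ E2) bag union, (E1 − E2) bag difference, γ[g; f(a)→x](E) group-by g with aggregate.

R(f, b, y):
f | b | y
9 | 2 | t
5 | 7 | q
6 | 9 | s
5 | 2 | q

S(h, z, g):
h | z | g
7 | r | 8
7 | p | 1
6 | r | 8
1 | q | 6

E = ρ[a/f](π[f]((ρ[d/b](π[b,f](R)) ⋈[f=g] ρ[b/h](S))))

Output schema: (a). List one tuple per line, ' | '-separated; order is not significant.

Subexpression sizes:
  R → 4
  π[b,f](R) → 4
  ρ[d/b](π[b,f](R)) → 4
  S → 4
  ρ[b/h](S) → 4
  (ρ[d/b](π[b,f](R)) ⋈[f=g] ρ[b/h](S)) → 1
  π[f]((ρ[d/b](π[b,f](R)) ⋈[f=g] ρ[b/h](S))) → 1
  ρ[a/f](π[f]((ρ[d/b](π[b,f](R)) ⋈[f=g] ρ[b/h](S)))) → 1

== RESULT ==
a
6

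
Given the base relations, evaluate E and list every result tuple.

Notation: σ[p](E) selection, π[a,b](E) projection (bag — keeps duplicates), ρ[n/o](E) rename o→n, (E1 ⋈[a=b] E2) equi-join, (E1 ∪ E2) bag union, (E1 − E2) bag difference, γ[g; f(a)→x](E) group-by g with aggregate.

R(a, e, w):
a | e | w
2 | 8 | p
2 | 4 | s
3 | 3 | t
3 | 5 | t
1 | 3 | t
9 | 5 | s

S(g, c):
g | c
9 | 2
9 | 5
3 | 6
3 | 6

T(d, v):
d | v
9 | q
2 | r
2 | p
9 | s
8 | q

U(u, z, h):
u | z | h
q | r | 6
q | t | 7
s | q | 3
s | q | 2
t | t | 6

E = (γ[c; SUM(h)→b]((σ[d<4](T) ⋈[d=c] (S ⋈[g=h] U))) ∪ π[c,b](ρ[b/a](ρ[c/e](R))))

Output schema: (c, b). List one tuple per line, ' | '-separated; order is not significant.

Stepwise |·|:
  T → 5
  σ[d<4](T) → 2
  S → 4
  U → 5
  (S ⋈[g=h] U) → 2
  (σ[d<4](T) ⋈[d=c] (S ⋈[g=h] U)) → 0
  γ[c; SUM(h)→b]((σ[d<4](T) ⋈[d=c] (S ⋈[g=h] U))) → 0
  R → 6
  ρ[c/e](R) → 6
  ρ[b/a](ρ[c/e](R)) → 6
  π[c,b](ρ[b/a](ρ[c/e](R))) → 6
  (γ[c; SUM(h)→b]((σ[d<4](T) ⋈[d=c] (S ⋈[g=h] U))) ∪ π[c,b](ρ[b/a](ρ[c/e](R)))) → 6

== RESULT ==
c | b
3 | 1
3 | 3
4 | 2
5 | 3
5 | 9
8 | 2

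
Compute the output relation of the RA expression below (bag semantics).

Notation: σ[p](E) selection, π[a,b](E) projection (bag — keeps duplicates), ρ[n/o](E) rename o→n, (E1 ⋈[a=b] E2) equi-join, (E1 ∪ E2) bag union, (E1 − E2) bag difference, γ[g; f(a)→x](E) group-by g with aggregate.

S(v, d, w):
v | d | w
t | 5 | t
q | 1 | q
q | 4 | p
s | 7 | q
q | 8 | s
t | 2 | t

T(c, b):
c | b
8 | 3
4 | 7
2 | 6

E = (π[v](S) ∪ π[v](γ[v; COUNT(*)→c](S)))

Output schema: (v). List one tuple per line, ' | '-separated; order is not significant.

Per-node cardinality:
  S → 6
  π[v](S) → 6
  S → 6
  γ[v; COUNT(*)→c](S) → 3
  π[v](γ[v; COUNT(*)→c](S)) → 3
  (π[v](S) ∪ π[v](γ[v; COUNT(*)→c](S))) → 9

== RESULT ==
v
q
q
q
q
s
s
t
t
t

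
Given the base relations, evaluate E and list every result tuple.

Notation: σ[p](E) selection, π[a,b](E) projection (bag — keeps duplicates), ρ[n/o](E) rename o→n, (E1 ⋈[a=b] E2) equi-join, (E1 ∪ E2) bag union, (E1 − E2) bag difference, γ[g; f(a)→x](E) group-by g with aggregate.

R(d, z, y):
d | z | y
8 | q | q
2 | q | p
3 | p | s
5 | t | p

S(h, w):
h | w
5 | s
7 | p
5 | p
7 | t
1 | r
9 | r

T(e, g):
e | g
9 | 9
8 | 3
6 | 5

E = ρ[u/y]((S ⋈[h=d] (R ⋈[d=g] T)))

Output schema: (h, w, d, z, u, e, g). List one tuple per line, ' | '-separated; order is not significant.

Row counts bottom-up:
  S → 6
  R → 4
  T → 3
  (R ⋈[d=g] T) → 2
  (S ⋈[h=d] (R ⋈[d=g] T)) → 2
  ρ[u/y]((S ⋈[h=d] (R ⋈[d=g] T))) → 2

== RESULT ==
h | w | d | z | u | e | g
5 | p | 5 | t | p | 6 | 5
5 | s | 5 | t | p | 6 | 5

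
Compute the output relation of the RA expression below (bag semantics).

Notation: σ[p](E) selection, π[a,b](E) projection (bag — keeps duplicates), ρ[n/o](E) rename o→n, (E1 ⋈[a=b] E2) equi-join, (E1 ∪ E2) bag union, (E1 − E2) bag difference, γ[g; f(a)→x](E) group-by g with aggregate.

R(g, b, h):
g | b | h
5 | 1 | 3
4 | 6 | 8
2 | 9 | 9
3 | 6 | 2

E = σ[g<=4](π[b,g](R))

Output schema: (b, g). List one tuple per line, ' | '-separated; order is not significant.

Subexpression sizes:
  R → 4
  π[b,g](R) → 4
  σ[g<=4](π[b,g](R)) → 3

== RESULT ==
b | g
6 | 3
6 | 4
9 | 2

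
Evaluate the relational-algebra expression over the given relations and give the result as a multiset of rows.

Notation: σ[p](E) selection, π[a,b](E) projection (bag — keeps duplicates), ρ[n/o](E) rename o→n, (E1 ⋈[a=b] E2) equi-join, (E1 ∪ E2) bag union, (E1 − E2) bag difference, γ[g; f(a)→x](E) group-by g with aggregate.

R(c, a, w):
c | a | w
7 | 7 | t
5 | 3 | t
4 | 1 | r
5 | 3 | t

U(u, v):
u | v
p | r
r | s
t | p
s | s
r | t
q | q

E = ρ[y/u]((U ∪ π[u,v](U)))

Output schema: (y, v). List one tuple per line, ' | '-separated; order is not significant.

Row counts bottom-up:
  U → 6
  U → 6
  π[u,v](U) → 6
  (U ∪ π[u,v](U)) → 12
  ρ[y/u]((U ∪ π[u,v](U))) → 12

== RESULT ==
y | v
p | r
p | r
q | q
q | q
r | s
r | s
r | t
r | t
s | s
s | s
t | p
t | p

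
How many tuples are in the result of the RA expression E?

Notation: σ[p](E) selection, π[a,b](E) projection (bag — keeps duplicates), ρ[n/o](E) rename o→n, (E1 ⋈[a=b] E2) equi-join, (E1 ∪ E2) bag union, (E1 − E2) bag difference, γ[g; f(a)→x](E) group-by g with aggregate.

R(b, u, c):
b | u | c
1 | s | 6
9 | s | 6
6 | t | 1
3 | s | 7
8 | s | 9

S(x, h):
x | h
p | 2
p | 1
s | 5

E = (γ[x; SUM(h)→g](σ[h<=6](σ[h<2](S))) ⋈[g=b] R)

Stepwise |·|:
  S → 3
  σ[h<2](S) → 1
  σ[h<=6](σ[h<2](S)) → 1
  γ[x; SUM(h)→g](σ[h<=6](σ[h<2](S))) → 1
  R → 5
  (γ[x; SUM(h)→g](σ[h<=6](σ[h<2](S))) ⋈[g=b] R) → 1

|E| = 1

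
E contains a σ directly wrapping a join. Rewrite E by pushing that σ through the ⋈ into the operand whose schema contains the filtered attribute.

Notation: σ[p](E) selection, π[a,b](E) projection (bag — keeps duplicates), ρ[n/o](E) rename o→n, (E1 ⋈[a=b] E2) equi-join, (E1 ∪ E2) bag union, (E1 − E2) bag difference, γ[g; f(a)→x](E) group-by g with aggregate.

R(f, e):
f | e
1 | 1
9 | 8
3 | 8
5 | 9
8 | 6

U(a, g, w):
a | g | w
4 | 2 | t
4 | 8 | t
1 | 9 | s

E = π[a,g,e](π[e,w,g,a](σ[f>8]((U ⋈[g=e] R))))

σ filters on f, owned by the right side.
E' = π[a,g,e](π[e,w,g,a]((U ⋈[g=e] σ[f>8](R))))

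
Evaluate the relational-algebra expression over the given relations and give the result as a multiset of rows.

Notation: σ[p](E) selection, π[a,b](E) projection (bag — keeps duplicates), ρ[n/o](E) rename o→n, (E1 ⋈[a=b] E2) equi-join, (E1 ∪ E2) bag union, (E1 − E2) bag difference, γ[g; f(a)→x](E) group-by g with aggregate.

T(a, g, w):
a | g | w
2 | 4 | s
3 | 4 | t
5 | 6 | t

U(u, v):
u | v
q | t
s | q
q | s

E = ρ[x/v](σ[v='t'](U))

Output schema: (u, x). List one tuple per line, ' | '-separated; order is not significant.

Stepwise |·|:
  U → 3
  σ[v='t'](U) → 1
  ρ[x/v](σ[v='t'](U)) → 1

== RESULT ==
u | x
q | t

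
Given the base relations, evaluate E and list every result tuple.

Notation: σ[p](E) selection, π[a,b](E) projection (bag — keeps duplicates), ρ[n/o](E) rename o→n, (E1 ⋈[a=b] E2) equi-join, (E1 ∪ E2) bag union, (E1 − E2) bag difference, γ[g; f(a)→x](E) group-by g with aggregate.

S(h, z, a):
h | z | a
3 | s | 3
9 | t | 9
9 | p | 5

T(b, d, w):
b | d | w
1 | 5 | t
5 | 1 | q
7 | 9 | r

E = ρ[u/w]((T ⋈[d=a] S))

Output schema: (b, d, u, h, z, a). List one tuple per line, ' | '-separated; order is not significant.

Subexpression sizes:
  T → 3
  S → 3
  (T ⋈[d=a] S) → 2
  ρ[u/w]((T ⋈[d=a] S)) → 2

== RESULT ==
b | d | u | h | z | a
1 | 5 | t | 9 | p | 5
7 | 9 | r | 9 | t | 9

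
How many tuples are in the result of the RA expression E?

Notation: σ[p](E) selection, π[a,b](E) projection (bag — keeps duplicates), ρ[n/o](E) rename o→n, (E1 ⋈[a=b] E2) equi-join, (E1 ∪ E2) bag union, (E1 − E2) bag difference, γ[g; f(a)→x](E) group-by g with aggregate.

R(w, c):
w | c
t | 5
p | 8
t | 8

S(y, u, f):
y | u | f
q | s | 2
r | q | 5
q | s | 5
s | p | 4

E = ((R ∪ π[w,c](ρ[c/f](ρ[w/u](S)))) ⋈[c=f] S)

Subexpression sizes:
  R → 3
  S → 4
  ρ[w/u](S) → 4
  ρ[c/f](ρ[w/u](S)) → 4
  π[w,c](ρ[c/f](ρ[w/u](S))) → 4
  (R ∪ π[w,c](ρ[c/f](ρ[w/u](S)))) → 7
  S → 4
  ((R ∪ π[w,c](ρ[c/f](ρ[w/u](S)))) ⋈[c=f] S) → 8

|E| = 8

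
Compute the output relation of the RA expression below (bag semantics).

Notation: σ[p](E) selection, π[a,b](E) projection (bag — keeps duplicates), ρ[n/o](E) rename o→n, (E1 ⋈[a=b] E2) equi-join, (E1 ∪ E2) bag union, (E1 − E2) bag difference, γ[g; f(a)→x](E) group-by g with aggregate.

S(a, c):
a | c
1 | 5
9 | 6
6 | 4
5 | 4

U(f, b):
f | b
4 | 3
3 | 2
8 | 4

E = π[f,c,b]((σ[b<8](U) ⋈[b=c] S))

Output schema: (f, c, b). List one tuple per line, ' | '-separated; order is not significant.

Per-node cardinality:
  U → 3
  σ[b<8](U) → 3
  S → 4
  (σ[b<8](U) ⋈[b=c] S) → 2
  π[f,c,b]((σ[b<8](U) ⋈[b=c] S)) → 2

== RESULT ==
f | c | b
8 | 4 | 4
8 | 4 | 4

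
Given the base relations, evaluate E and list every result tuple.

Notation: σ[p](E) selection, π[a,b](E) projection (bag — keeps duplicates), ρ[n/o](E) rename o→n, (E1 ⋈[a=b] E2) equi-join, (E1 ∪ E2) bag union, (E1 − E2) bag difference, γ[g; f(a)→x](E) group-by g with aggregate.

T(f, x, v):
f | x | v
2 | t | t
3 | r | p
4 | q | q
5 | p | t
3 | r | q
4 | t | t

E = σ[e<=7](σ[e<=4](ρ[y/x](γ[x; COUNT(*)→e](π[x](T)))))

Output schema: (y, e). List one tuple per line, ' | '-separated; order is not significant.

Per-node cardinality:
  T → 6
  π[x](T) → 6
  γ[x; COUNT(*)→e](π[x](T)) → 4
  ρ[y/x](γ[x; COUNT(*)→e](π[x](T))) → 4
  σ[e<=4](ρ[y/x](γ[x; COUNT(*)→e](π[x](T)))) → 4
  σ[e<=7](σ[e<=4](ρ[y/x](γ[x; COUNT(*)→e](π[x](T))))) → 4

== RESULT ==
y | e
p | 1
q | 1
r | 2
t | 2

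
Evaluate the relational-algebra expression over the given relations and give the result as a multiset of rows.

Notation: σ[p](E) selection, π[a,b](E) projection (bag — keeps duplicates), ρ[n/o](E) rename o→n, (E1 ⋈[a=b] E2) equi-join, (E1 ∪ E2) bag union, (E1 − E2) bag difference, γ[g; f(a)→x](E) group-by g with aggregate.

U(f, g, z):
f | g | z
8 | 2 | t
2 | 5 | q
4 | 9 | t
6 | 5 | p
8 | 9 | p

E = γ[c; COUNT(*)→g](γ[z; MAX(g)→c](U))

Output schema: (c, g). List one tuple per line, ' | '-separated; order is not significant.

Stepwise |·|:
  U → 5
  γ[z; MAX(g)→c](U) → 3
  γ[c; COUNT(*)→g](γ[z; MAX(g)→c](U)) → 2

== RESULT ==
c | g
5 | 1
9 | 2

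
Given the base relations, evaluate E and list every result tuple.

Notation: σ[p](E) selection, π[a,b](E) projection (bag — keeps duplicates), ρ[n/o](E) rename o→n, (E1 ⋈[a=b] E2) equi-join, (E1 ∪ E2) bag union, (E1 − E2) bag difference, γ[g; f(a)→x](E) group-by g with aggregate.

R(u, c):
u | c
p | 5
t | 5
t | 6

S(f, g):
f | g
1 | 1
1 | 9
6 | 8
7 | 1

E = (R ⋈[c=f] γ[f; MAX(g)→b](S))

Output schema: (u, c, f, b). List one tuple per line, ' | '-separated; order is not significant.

Stepwise |·|:
  R → 3
  S → 4
  γ[f; MAX(g)→b](S) → 3
  (R ⋈[c=f] γ[f; MAX(g)→b](S)) → 1

== RESULT ==
u | c | f | b
t | 6 | 6 | 8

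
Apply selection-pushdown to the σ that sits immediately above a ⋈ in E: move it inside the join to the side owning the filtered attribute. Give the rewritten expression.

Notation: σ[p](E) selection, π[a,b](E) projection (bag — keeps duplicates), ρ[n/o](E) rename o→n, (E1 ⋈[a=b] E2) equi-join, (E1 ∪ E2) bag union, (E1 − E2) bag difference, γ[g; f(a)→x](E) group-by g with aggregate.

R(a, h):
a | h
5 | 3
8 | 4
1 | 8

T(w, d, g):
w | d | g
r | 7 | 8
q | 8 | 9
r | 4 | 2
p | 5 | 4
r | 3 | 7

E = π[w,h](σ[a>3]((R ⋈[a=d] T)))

σ filters on a, owned by the left side.
E' = π[w,h]((σ[a>3](R) ⋈[a=d] T))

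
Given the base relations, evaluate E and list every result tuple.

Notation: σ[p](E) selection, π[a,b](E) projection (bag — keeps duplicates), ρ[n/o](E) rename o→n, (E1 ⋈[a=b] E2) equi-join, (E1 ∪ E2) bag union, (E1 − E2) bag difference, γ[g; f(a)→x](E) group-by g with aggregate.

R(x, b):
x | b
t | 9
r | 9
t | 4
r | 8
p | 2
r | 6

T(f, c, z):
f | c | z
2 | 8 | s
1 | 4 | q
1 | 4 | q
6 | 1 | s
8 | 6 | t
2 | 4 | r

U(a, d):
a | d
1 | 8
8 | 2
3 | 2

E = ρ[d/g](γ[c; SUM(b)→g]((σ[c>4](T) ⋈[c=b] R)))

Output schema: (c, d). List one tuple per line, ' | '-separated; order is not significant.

Row counts bottom-up:
  T → 6
  σ[c>4](T) → 2
  R → 6
  (σ[c>4](T) ⋈[c=b] R) → 2
  γ[c; SUM(b)→g]((σ[c>4](T) ⋈[c=b] R)) → 2
  ρ[d/g](γ[c; SUM(b)→g]((σ[c>4](T) ⋈[c=b] R))) → 2

== RESULT ==
c | d
6 | 6
8 | 8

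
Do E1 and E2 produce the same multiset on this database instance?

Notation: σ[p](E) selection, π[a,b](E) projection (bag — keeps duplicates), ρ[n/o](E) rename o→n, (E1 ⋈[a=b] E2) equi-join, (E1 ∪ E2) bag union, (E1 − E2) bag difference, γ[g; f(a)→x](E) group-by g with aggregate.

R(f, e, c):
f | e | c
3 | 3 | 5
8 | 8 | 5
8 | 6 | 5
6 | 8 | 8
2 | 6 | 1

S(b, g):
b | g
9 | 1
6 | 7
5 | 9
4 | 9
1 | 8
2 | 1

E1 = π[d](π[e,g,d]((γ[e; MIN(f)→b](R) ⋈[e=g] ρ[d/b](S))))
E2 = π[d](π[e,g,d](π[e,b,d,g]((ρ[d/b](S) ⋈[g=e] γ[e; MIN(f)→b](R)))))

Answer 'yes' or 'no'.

E1 subexpression sizes:
  R → 5
  γ[e; MIN(f)→b](R) → 3
  S → 6
  ρ[d/b](S) → 6
  (γ[e; MIN(f)→b](R) ⋈[e=g] ρ[d/b](S)) → 1
  π[e,g,d]((γ[e; MIN(f)→b](R) ⋈[e=g] ρ[d/b](S))) → 1
  π[d](π[e,g,d]((γ[e; MIN(f)→b](R) ⋈[e=g] ρ[d/b](S)))) → 1
E2 subexpression sizes:
  S → 6
  ρ[d/b](S) → 6
  R → 5
  γ[e; MIN(f)→b](R) → 3
  (ρ[d/b](S) ⋈[g=e] γ[e; MIN(f)→b](R)) → 1
  π[e,b,d,g]((ρ[d/b](S) ⋈[g=e] γ[e; MIN(f)→b](R))) → 1
  π[e,g,d](π[e,b,d,g]((ρ[d/b](S) ⋈[g=e] γ[e; MIN(f)→b](R)))) → 1
  π[d](π[e,g,d](π[e,b,d,g]((ρ[d/b](S) ⋈[g=e] γ[e; MIN(f)→b](R))))) → 1

E1 and E2 produce the same multiset:
d
1

yes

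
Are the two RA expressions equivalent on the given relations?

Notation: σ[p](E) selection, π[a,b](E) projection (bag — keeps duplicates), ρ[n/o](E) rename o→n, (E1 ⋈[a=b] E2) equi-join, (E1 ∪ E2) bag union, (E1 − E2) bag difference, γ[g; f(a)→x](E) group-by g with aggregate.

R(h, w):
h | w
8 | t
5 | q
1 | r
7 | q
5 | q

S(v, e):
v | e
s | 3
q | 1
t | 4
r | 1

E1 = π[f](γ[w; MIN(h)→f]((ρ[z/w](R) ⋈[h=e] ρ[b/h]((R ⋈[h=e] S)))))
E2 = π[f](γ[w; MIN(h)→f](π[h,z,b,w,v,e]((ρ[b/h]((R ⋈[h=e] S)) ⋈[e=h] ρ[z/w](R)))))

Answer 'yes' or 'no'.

E1 stepwise |·|:
  R → 5
  ρ[z/w](R) → 5
  R → 5
  S → 4
  (R ⋈[h=e] S) → 2
  ρ[b/h]((R ⋈[h=e] S)) → 2
  (ρ[z/w](R) ⋈[h=e] ρ[b/h]((R ⋈[h=e] S))) → 2
  γ[w; MIN(h)→f]((ρ[z/w](R) ⋈[h=e] ρ[b/h]((R ⋈[h=e] S)))) → 1
  π[f](γ[w; MIN(h)→f]((ρ[z/w](R) ⋈[h=e] ρ[b/h]((R ⋈[h=e] S))))) → 1
E2 stepwise |·|:
  R → 5
  S → 4
  (R ⋈[h=e] S) → 2
  ρ[b/h]((R ⋈[h=e] S)) → 2
  R → 5
  ρ[z/w](R) → 5
  (ρ[b/h]((R ⋈[h=e] S)) ⋈[e=h] ρ[z/w](R)) → 2
  π[h,z,b,w,v,e]((ρ[b/h]((R ⋈[h=e] S)) ⋈[e=h] ρ[z/w](R))) → 2
  γ[w; MIN(h)→f](π[h,z,b,w,v,e]((ρ[b/h]((R ⋈[h=e] S)) ⋈[e=h] ρ[z/w](R)))) → 1
  π[f](γ[w; MIN(h)→f](π[h,z,b,w,v,e]((ρ[b/h]((R ⋈[h=e] S)) ⋈[e=h] ρ[z/w](R))))) → 1

E1 and E2 produce the same multiset:
f
1

yes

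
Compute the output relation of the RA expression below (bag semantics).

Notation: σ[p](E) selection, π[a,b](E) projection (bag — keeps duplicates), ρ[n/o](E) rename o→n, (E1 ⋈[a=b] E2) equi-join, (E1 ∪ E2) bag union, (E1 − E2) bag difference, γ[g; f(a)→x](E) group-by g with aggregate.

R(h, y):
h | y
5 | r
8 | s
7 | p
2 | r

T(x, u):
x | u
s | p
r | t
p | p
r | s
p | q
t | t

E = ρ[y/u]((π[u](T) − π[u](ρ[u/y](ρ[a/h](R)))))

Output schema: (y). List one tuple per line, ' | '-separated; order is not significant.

Per-node cardinality:
  T → 6
  π[u](T) → 6
  R → 4
  ρ[a/h](R) → 4
  ρ[u/y](ρ[a/h](R)) → 4
  π[u](ρ[u/y](ρ[a/h](R))) → 4
  (π[u](T) − π[u](ρ[u/y](ρ[a/h](R)))) → 4
  ρ[y/u]((π[u](T) − π[u](ρ[u/y](ρ[a/h](R))))) → 4

== RESULT ==
y
p
q
t
t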